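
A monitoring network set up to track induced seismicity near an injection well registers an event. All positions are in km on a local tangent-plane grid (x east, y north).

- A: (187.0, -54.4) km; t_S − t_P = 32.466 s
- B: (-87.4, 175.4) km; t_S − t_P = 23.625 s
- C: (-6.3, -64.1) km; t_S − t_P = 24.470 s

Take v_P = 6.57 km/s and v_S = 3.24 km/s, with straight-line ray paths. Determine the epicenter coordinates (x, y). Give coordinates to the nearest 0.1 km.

34.9 km east, 86.8 km north

Distance from S−P lag: d = Δt · v_P v_S / (v_P − v_S) = Δt · (6.57·3.24)/(6.57−3.24) ≈ 6.3924·Δt.
So d_A = 207.54, d_B = 151.02, d_C = 156.42 km.
Circle about each station: (x − 187.0)² + (y + 54.4)² = 207.54²; (x + 87.4)² + (y − 175.4)² = 151.02²; (x + 6.3)² + (y + 64.1)² = 156.42².
Subtracting pairs of circle equations eliminates x²+y² and gives linear equations (the radical axes):
-548.8 x + 459.6 y = 20741.37
-386.6 x − 19.4 y = -15174.22
Solving the 2×2 system: x ≈ 34.9, y ≈ 86.8 km.
Check against A (with the unrounded x, y): √((x − 187.0)²+(y + 54.4)²) = 207.54 ≈ 207.54 km. ✓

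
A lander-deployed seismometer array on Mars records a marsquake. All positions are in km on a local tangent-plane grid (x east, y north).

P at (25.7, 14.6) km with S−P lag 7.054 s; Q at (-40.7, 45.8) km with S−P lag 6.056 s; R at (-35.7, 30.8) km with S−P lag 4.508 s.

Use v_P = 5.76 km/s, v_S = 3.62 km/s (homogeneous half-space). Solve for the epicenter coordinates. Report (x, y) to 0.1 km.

Distance from S−P lag: d = Δt · v_P v_S / (v_P − v_S) = Δt · (5.76·3.62)/(5.76−3.62) ≈ 9.7436·Δt.
So d_P = 68.73, d_Q = 59.01, d_R = 43.92 km.
Circle about each station: (x − 25.7)² + (y − 14.6)² = 68.73²; (x + 40.7)² + (y − 45.8)² = 59.01²; (x + 35.7)² + (y − 30.8)² = 43.92².
Subtracting the P equation from the Q and R equations removes the quadratic terms:
-132.8 x + 62.4 y = 4122.11
-122.8 x + 32.4 y = 4144.33
Solving the 2×2 system: x ≈ -37.2, y ≈ -13.1 km.

-37.2 km east, -13.1 km north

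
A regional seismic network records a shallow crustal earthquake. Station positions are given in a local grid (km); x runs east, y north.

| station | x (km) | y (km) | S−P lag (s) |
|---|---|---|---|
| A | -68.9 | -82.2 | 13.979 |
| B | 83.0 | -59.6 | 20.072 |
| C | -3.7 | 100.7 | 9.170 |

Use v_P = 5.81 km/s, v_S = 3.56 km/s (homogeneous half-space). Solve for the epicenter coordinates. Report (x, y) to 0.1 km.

Distance from S−P lag: d = Δt · v_P v_S / (v_P − v_S) = Δt · (5.81·3.56)/(5.81−3.56) ≈ 9.1927·Δt.
So d_A = 128.50, d_B = 184.52, d_C = 84.30 km.
Circle about each station: (x + 68.9)² + (y + 82.2)² = 128.50²; (x − 83.0)² + (y + 59.6)² = 184.52²; (x + 3.7)² + (y − 100.7)² = 84.30².
Subtracting pairs of circle equations eliminates x²+y² and gives linear equations (the radical axes):
303.8 x + 45.2 y = -18598.27
130.4 x + 365.8 y = 8055.89
Solving the 2×2 system: x ≈ -68.1, y ≈ 46.3 km.

(-68.1, 46.3)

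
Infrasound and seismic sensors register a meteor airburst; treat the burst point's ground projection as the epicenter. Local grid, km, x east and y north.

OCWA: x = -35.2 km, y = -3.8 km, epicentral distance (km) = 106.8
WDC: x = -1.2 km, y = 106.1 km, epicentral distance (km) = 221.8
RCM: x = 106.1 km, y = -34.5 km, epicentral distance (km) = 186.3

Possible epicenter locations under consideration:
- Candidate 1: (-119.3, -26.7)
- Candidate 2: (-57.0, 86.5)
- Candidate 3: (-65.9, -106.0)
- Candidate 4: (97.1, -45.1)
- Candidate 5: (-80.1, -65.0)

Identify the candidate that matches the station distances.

For each candidate, compare |candidate − station| to the reported distance:
Candidate 1: residuals OCWA 19.6, WDC 44.1, RCM 39.2 → max 44.1 km
Candidate 2: residuals OCWA 13.9, WDC 162.7, RCM 16.8 → max 162.7 km
Candidate 3: residuals OCWA 0.1, WDC 0.1, RCM 0.0 → max 0.1 km
Candidate 4: residuals OCWA 31.8, WDC 41.5, RCM 172.4 → max 172.4 km
Candidate 5: residuals OCWA 30.9, WDC 33.4, RCM 2.4 → max 33.4 km
Only Candidate 3 has all residuals ≈ 0.

Candidate 3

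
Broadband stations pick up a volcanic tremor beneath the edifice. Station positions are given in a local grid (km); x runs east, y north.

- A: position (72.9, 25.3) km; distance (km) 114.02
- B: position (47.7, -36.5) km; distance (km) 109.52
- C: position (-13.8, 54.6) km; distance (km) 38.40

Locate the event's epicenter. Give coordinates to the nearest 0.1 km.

x ≈ -41.1 km, y ≈ 27.6 km

Circle about each station: (x − 72.9)² + (y − 25.3)² = 114.02²; (x − 47.7)² + (y + 36.5)² = 109.52²; (x + 13.8)² + (y − 54.6)² = 38.40².
Subtracting pairs of circle equations eliminates x²+y² and gives linear equations (the radical axes):
-50.4 x − 123.6 y = -1341.03
-173.4 x + 58.6 y = 8743.10
Solving the 2×2 system: x ≈ -41.1, y ≈ 27.6 km.
Check against A (with the unrounded x, y): √((x − 72.9)²+(y − 25.3)²) = 114.02 ≈ 114.02 km. ✓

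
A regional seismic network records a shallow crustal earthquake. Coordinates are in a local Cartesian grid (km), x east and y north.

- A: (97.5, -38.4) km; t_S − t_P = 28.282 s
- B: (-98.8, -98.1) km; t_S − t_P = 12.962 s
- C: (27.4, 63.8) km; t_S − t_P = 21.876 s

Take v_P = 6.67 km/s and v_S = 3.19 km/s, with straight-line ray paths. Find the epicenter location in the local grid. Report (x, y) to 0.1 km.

Distance from S−P lag: d = Δt · v_P v_S / (v_P − v_S) = Δt · (6.67·3.19)/(6.67−3.19) ≈ 6.1142·Δt.
So d_A = 172.92, d_B = 79.25, d_C = 133.75 km.
Circle about each station: (x − 97.5)² + (y + 38.4)² = 172.92²; (x + 98.8)² + (y + 98.1)² = 79.25²; (x − 27.4)² + (y − 63.8)² = 133.75².
Subtracting the A equation from the B and C equations removes the quadratic terms:
-392.6 x − 119.4 y = 32025.00
-140.2 x + 204.4 y = 5852.65
Solving the 2×2 system: x ≈ -74.7, y ≈ -22.6 km.
Check against A (with the unrounded x, y): √((x − 97.5)²+(y + 38.4)²) = 172.92 ≈ 172.92 km. ✓

(-74.7, -22.6)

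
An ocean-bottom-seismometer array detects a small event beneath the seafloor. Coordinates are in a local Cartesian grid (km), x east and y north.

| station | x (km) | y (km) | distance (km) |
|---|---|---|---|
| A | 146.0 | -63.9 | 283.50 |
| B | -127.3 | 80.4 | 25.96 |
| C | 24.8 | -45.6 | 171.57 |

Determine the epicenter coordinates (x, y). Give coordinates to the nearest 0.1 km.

x ≈ -106.7 km, y ≈ 64.6 km

Circle about each station: (x − 146.0)² + (y + 63.9)² = 283.50²; (x + 127.3)² + (y − 80.4)² = 25.96²; (x − 24.8)² + (y + 45.6)² = 171.57².
Subtracting pairs of circle equations eliminates x²+y² and gives linear equations (the radical axes):
-546.6 x + 288.6 y = 76968.57
-242.4 x + 36.6 y = 28231.18
Solving the 2×2 system: x ≈ -106.7, y ≈ 64.6 km.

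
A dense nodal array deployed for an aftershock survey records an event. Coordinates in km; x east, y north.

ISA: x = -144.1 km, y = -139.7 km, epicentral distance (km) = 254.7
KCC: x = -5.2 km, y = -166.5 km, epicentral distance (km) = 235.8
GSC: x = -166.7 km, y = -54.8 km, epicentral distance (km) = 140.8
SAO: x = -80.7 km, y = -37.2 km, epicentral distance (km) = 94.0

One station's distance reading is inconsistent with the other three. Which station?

ISA

Solve using three stations at a time. Using KCC, GSC, SAO (subtract circle equations pairwise → linear system) gives (x, y) ≈ (-80.9, 56.9).
Distances from that point to each station vs reported:
  ISA: calculated 206.5 vs reported 254.7 → residual 48.2 km
  KCC: calculated 235.8 vs reported 235.8 → residual 0.0 km
  GSC: calculated 140.8 vs reported 140.8 → residual 0.0 km
  SAO: calculated 94.1 vs reported 94.0 → residual 0.1 km
KCC, GSC, SAO are mutually consistent (residuals ≈ 0); ISA is off by 48.2 km.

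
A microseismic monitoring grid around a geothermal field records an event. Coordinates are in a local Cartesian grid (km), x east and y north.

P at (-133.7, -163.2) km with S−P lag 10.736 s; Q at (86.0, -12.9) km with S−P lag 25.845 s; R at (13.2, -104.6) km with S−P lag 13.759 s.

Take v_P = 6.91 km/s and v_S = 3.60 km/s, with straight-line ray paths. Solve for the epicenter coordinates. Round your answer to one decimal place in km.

-89.8 km east, -95.5 km north

Distance from S−P lag: d = Δt · v_P v_S / (v_P − v_S) = Δt · (6.91·3.60)/(6.91−3.60) ≈ 7.5154·Δt.
So d_P = 80.69, d_Q = 194.24, d_R = 103.40 km.
Circle about each station: (x + 133.7)² + (y + 163.2)² = 80.69²; (x − 86.0)² + (y + 12.9)² = 194.24²; (x − 13.2)² + (y + 104.6)² = 103.40².
Subtracting pairs of circle equations eliminates x²+y² and gives linear equations (the radical axes):
439.4 x + 300.6 y = -68165.82
293.8 x + 117.2 y = -37575.21
Solving the 2×2 system: x ≈ -89.8, y ≈ -95.5 km.
Check against P (with the unrounded x, y): √((x + 133.7)²+(y + 163.2)²) = 80.68 ≈ 80.69 km. ✓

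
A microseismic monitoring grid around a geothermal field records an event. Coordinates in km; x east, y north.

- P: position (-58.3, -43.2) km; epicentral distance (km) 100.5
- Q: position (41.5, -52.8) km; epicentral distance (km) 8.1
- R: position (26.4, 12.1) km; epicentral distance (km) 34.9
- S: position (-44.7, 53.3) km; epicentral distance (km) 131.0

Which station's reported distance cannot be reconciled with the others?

R

Solve using three stations at a time. Using P, Q, S (subtract circle equations pairwise → linear system) gives (x, y) ≈ (42.2, -44.7).
Distances from that point to each station vs reported:
  P: calculated 100.5 vs reported 100.5 → residual 0.0 km
  Q: calculated 8.1 vs reported 8.1 → residual 0.0 km
  R: calculated 59.0 vs reported 34.9 → residual 24.1 km
  S: calculated 131.0 vs reported 131.0 → residual 0.0 km
P, Q, S are mutually consistent (residuals ≈ 0); R is off by 24.1 km.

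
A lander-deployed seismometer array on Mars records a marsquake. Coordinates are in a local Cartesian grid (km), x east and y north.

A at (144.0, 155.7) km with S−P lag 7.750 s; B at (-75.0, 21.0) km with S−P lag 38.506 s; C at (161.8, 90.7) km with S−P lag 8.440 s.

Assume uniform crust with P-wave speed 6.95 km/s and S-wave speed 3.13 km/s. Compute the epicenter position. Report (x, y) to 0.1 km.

Distance from S−P lag: d = Δt · v_P v_S / (v_P − v_S) = Δt · (6.95·3.13)/(6.95−3.13) ≈ 5.6946·Δt.
So d_A = 44.13, d_B = 219.28, d_C = 48.06 km.
Circle about each station: (x − 144.0)² + (y − 155.7)² = 44.13²; (x + 75.0)² + (y − 21.0)² = 219.28²; (x − 161.8)² + (y − 90.7)² = 48.06².
Subtracting pairs of circle equations eliminates x²+y² and gives linear equations (the radical axes):
-438.0 x − 269.4 y = -85048.75
35.6 x − 130.0 y = -10935.07
Solving the 2×2 system: x ≈ 121.9, y ≈ 117.5 km.
Check against A (with the unrounded x, y): √((x − 144.0)²+(y − 155.7)²) = 44.13 ≈ 44.13 km. ✓

x ≈ 121.9 km, y ≈ 117.5 km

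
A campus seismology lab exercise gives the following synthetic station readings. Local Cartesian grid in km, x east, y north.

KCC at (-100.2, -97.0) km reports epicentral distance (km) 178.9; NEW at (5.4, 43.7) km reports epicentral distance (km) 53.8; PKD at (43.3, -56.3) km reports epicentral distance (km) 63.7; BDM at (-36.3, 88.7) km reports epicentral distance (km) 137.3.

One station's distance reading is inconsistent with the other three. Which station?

Solve using three stations at a time. Using KCC, NEW, PKD (subtract circle equations pairwise → linear system) gives (x, y) ≈ (45.1, 7.4).
Distances from that point to each station vs reported:
  KCC: calculated 178.9 vs reported 178.9 → residual 0.0 km
  NEW: calculated 53.8 vs reported 53.8 → residual 0.0 km
  PKD: calculated 63.7 vs reported 63.7 → residual 0.0 km
  BDM: calculated 115.1 vs reported 137.3 → residual 22.2 km
KCC, NEW, PKD are mutually consistent (residuals ≈ 0); BDM is off by 22.2 km.

BDM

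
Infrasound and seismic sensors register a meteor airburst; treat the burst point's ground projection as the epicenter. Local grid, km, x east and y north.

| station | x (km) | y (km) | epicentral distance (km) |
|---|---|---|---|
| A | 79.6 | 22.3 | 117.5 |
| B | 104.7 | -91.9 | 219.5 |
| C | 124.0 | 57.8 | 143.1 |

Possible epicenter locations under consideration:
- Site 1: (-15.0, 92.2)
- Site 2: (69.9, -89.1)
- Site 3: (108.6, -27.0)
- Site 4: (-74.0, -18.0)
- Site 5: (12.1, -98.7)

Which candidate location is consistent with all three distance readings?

Site 1

For each candidate, compare |candidate − station| to the reported distance:
Site 1: residuals A 0.1, B 0.1, C 0.1 → max 0.1 km
Site 2: residuals A 5.7, B 184.6, C 13.4 → max 184.6 km
Site 3: residuals A 60.3, B 154.5, C 56.9 → max 154.5 km
Site 4: residuals A 41.3, B 26.1, C 68.9 → max 68.9 km
Site 5: residuals A 21.1, B 126.7, C 49.3 → max 126.7 km
Only Site 1 has all residuals ≈ 0.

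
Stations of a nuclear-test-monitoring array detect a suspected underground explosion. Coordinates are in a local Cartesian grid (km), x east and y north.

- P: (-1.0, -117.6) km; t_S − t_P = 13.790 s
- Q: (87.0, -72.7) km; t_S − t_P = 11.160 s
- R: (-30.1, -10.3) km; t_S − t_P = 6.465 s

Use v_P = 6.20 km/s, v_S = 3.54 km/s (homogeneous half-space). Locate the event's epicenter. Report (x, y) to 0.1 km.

(23.1, -6.4)

Distance from S−P lag: d = Δt · v_P v_S / (v_P − v_S) = Δt · (6.20·3.54)/(6.20−3.54) ≈ 8.2511·Δt.
So d_P = 113.78, d_Q = 92.08, d_R = 53.34 km.
Circle about each station: (x + 1.0)² + (y + 117.6)² = 113.78²; (x − 87.0)² + (y + 72.7)² = 92.08²; (x + 30.1)² + (y + 10.3)² = 53.34².
Subtracting the P equation from the Q and R equations removes the quadratic terms:
176.0 x + 89.8 y = 3490.69
-58.2 x + 214.6 y = -2717.93
Solving the 2×2 system: x ≈ 23.1, y ≈ -6.4 km.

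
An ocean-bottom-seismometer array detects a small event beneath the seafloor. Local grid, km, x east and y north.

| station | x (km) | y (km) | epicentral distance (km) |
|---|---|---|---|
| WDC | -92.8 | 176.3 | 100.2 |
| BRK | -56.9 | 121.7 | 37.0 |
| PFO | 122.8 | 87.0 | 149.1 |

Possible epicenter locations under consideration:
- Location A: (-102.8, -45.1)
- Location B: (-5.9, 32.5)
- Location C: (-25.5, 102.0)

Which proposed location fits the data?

For each candidate, compare |candidate − station| to the reported distance:
Location A: residuals WDC 121.4, BRK 136.0, PFO 112.3 → max 136.0 km
Location B: residuals WDC 67.8, BRK 65.8, PFO 9.3 → max 67.8 km
Location C: residuals WDC 0.0, BRK 0.1, PFO 0.0 → max 0.1 km
Only Location C has all residuals ≈ 0.

Location C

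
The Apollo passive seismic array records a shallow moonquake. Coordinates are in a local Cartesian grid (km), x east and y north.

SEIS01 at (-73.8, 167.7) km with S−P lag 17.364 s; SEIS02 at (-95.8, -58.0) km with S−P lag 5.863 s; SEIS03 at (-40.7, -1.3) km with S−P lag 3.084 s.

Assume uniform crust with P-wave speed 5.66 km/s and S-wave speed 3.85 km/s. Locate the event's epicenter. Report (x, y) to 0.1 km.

Distance from S−P lag: d = Δt · v_P v_S / (v_P − v_S) = Δt · (5.66·3.85)/(5.66−3.85) ≈ 12.0392·Δt.
So d_SEIS01 = 209.05, d_SEIS02 = 70.59, d_SEIS03 = 37.13 km.
Circle about each station: (x + 73.8)² + (y − 167.7)² = 209.05²; (x + 95.8)² + (y + 58.0)² = 70.59²; (x + 40.7)² + (y + 1.3)² = 37.13².
Subtracting pairs of circle equations eliminates x²+y² and gives linear equations (the radical axes):
-44.0 x − 451.4 y = 17690.86
66.2 x − 338.0 y = 10411.72
Solving the 2×2 system: x ≈ -28.6, y ≈ -36.4 km.
Check against SEIS01 (with the unrounded x, y): √((x + 73.8)²+(y − 167.7)²) = 209.05 ≈ 209.05 km. ✓

x ≈ -28.6 km, y ≈ -36.4 km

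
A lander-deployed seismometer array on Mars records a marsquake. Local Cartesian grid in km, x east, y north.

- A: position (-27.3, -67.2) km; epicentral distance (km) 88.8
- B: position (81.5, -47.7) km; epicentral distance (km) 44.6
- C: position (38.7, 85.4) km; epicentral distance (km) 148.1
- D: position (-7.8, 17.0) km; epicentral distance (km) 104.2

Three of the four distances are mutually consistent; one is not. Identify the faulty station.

B

Solve using three stations at a time. Using A, C, D (subtract circle equations pairwise → linear system) gives (x, y) ≈ (61.5, -61.0).
Distances from that point to each station vs reported:
  A: calculated 89.0 vs reported 88.8 → residual 0.2 km
  B: calculated 24.1 vs reported 44.6 → residual 20.5 km
  C: calculated 148.2 vs reported 148.1 → residual 0.1 km
  D: calculated 104.4 vs reported 104.2 → residual 0.2 km
A, C, D are mutually consistent (residuals ≈ 0); B is off by 20.5 km.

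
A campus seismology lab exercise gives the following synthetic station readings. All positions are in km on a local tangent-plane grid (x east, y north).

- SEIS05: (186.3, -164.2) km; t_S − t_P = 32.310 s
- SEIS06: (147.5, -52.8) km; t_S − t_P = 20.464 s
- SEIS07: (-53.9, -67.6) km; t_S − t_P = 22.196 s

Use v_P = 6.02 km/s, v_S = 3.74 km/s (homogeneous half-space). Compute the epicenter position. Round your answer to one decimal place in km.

(51.1, 124.8)

Distance from S−P lag: d = Δt · v_P v_S / (v_P − v_S) = Δt · (6.02·3.74)/(6.02−3.74) ≈ 9.8749·Δt.
So d_SEIS05 = 319.06, d_SEIS06 = 202.08, d_SEIS07 = 219.18 km.
Circle about each station: (x − 186.3)² + (y + 164.2)² = 319.06²; (x − 147.5)² + (y + 52.8)² = 202.08²; (x + 53.9)² + (y + 67.6)² = 219.18².
Subtracting pairs of circle equations eliminates x²+y² and gives linear equations (the radical axes):
-77.6 x + 222.8 y = 23837.72
-480.4 x + 193.2 y = -434.95
Solving the 2×2 system: x ≈ 51.1, y ≈ 124.8 km.
Check against SEIS05 (with the unrounded x, y): √((x − 186.3)²+(y + 164.2)²) = 319.05 ≈ 319.06 km. ✓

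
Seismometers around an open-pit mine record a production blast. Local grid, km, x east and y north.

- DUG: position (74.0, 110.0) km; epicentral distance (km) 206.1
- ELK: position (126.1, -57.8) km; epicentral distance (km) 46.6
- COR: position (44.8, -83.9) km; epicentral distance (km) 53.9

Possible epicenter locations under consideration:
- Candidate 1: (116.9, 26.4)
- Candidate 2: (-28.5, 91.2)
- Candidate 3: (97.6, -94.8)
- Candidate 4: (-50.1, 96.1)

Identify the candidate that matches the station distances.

Candidate 3

For each candidate, compare |candidate − station| to the reported distance:
Candidate 1: residuals DUG 112.1, ELK 38.1, COR 77.9 → max 112.1 km
Candidate 2: residuals DUG 101.9, ELK 168.1, COR 135.9 → max 168.1 km
Candidate 3: residuals DUG 0.1, ELK 0.1, COR 0.0 → max 0.1 km
Candidate 4: residuals DUG 81.2, ELK 187.3, COR 149.6 → max 187.3 km
Only Candidate 3 has all residuals ≈ 0.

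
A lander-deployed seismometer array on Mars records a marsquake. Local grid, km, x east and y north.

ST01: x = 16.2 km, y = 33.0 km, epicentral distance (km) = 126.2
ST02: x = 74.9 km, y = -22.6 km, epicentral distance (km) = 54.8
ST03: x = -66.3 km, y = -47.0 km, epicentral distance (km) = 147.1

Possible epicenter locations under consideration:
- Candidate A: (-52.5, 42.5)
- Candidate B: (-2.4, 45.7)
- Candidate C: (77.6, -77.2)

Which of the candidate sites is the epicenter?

For each candidate, compare |candidate − station| to the reported distance:
Candidate A: residuals ST01 56.8, ST02 88.3, ST03 56.5 → max 88.3 km
Candidate B: residuals ST01 103.7, ST02 48.4, ST03 34.5 → max 103.7 km
Candidate C: residuals ST01 0.0, ST02 0.1, ST03 0.1 → max 0.1 km
Only Candidate C has all residuals ≈ 0.

Candidate C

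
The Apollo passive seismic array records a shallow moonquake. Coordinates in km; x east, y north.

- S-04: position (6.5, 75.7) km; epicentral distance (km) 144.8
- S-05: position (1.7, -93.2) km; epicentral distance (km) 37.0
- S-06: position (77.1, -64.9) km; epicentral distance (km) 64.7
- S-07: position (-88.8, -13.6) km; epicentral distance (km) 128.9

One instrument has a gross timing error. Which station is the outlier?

S-06

Solve using three stations at a time. Using S-04, S-05, S-07 (subtract circle equations pairwise → linear system) gives (x, y) ≈ (28.3, -67.5).
Distances from that point to each station vs reported:
  S-04: calculated 144.8 vs reported 144.8 → residual 0.0 km
  S-05: calculated 37.0 vs reported 37.0 → residual 0.0 km
  S-06: calculated 48.8 vs reported 64.7 → residual 15.9 km
  S-07: calculated 128.9 vs reported 128.9 → residual 0.0 km
S-04, S-05, S-07 are mutually consistent (residuals ≈ 0); S-06 is off by 15.9 km.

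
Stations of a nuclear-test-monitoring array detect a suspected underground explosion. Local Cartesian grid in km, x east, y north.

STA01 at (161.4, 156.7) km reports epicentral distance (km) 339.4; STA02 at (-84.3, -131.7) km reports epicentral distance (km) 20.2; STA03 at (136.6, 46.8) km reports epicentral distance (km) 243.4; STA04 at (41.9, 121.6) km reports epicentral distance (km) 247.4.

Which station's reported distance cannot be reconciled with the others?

STA02

Solve using three stations at a time. Using STA01, STA03, STA04 (subtract circle equations pairwise → linear system) gives (x, y) ≈ (-51.8, -107.5).
Distances from that point to each station vs reported:
  STA01: calculated 339.5 vs reported 339.4 → residual 0.1 km
  STA02: calculated 40.5 vs reported 20.2 → residual 20.3 km
  STA03: calculated 243.5 vs reported 243.4 → residual 0.1 km
  STA04: calculated 247.5 vs reported 247.4 → residual 0.1 km
STA01, STA03, STA04 are mutually consistent (residuals ≈ 0); STA02 is off by 20.3 km.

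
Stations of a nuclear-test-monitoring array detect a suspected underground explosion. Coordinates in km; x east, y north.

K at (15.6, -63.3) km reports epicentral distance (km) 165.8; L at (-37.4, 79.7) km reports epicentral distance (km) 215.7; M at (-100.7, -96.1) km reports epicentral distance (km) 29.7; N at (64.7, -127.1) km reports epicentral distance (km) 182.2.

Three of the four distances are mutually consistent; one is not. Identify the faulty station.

Solve using three stations at a time. Using L, M, N (subtract circle equations pairwise → linear system) gives (x, y) ≈ (-117.4, -120.6).
Distances from that point to each station vs reported:
  K: calculated 144.8 vs reported 165.8 → residual 21.0 km
  L: calculated 215.7 vs reported 215.7 → residual 0.0 km
  M: calculated 29.7 vs reported 29.7 → residual 0.0 km
  N: calculated 182.2 vs reported 182.2 → residual 0.0 km
L, M, N are mutually consistent (residuals ≈ 0); K is off by 21.0 km.

K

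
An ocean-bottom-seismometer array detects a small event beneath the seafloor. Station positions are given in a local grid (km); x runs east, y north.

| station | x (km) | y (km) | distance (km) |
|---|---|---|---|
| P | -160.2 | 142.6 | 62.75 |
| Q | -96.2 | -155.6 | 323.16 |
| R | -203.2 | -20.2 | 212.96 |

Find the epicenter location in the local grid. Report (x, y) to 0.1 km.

-102.6 km east, 167.5 km north

Circle about each station: (x + 160.2)² + (y − 142.6)² = 62.75²; (x + 96.2)² + (y + 155.6)² = 323.16²; (x + 203.2)² + (y + 20.2)² = 212.96².
Subtracting pairs of circle equations eliminates x²+y² and gives linear equations (the radical axes):
128.0 x − 596.4 y = -113027.82
-86.0 x − 325.6 y = -45714.92
Solving the 2×2 system: x ≈ -102.6, y ≈ 167.5 km.
Check against P (with the unrounded x, y): √((x + 160.2)²+(y − 142.6)²) = 62.76 ≈ 62.75 km. ✓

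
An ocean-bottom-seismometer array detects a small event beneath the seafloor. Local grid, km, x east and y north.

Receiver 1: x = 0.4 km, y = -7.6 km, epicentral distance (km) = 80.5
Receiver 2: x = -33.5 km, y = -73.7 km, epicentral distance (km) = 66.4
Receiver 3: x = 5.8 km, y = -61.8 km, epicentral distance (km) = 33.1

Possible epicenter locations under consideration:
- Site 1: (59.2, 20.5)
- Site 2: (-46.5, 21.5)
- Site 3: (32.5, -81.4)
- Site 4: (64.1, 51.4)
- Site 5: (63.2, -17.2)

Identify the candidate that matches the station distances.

Site 3

For each candidate, compare |candidate − station| to the reported distance:
Site 1: residuals Receiver 1 15.3, Receiver 2 65.8, Receiver 3 65.0 → max 65.8 km
Site 2: residuals Receiver 1 25.3, Receiver 2 29.7, Receiver 3 65.3 → max 65.3 km
Site 3: residuals Receiver 1 0.0, Receiver 2 0.0, Receiver 3 0.0 → max 0.0 km
Site 4: residuals Receiver 1 6.3, Receiver 2 92.3, Receiver 3 94.2 → max 94.2 km
Site 5: residuals Receiver 1 17.0, Receiver 2 45.6, Receiver 3 39.6 → max 45.6 km
Only Site 3 has all residuals ≈ 0.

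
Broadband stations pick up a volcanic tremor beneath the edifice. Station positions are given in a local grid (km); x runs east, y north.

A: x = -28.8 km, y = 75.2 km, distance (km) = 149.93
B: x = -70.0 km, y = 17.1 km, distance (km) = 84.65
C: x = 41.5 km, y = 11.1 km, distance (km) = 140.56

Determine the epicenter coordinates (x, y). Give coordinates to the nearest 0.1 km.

(-75.1, -67.4)

Circle about each station: (x + 28.8)² + (y − 75.2)² = 149.93²; (x + 70.0)² + (y − 17.1)² = 84.65²; (x − 41.5)² + (y − 11.1)² = 140.56².
Subtracting the A equation from the B and C equations removes the quadratic terms:
-82.4 x − 116.2 y = 14021.31
140.6 x − 128.2 y = -1917.13
Solving the 2×2 system: x ≈ -75.1, y ≈ -67.4 km.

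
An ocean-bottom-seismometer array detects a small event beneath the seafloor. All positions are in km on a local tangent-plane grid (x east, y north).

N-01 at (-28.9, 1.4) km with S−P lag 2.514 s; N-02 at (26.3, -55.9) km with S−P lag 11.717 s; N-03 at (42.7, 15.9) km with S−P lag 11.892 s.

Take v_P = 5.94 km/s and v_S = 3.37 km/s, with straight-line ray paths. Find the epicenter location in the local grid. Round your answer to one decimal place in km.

Distance from S−P lag: d = Δt · v_P v_S / (v_P − v_S) = Δt · (5.94·3.37)/(5.94−3.37) ≈ 7.7890·Δt.
So d_N-01 = 19.58, d_N-02 = 91.26, d_N-03 = 92.63 km.
Circle about each station: (x + 28.9)² + (y − 1.4)² = 19.58²; (x − 26.3)² + (y + 55.9)² = 91.26²; (x − 42.7)² + (y − 15.9)² = 92.63².
Subtracting the N-01 equation from the N-02 and N-03 equations removes the quadratic terms:
110.4 x − 114.6 y = -4965.68
143.2 x + 29.0 y = -6958.01
Solving the 2×2 system: x ≈ -48.0, y ≈ -2.9 km.

x ≈ -48.0 km, y ≈ -2.9 km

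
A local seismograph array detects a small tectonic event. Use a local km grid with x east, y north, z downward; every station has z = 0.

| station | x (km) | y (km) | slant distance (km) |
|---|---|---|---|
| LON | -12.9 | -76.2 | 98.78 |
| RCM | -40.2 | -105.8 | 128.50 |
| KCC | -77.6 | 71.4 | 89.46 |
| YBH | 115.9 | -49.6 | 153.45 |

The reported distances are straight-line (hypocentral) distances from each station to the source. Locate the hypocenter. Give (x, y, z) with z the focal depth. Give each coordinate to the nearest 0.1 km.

Each station gives a sphere (x−x_i)² + (y−y_i)² + z² = d_i² (stations at z=0).
Subtracting the LON sphere from RCM and KCC: z² cancels, leaving linear equations in x and y:
-54.6 x − 59.2 y = 82.07
-129.4 x + 295.2 y = 6901.27
Solving: x ≈ -18.201, y ≈ 15.400 km (keep extra digits for the depth step; rounded: -18.2, 15.4).
Then from the LON sphere: z² = 98.78² − (x + 12.9)² − (y + 76.2)² with x = -18.201, y = 15.400, so z ≈ 36.590 ≈ 36.6 km.

(-18.2, 15.4, 36.6)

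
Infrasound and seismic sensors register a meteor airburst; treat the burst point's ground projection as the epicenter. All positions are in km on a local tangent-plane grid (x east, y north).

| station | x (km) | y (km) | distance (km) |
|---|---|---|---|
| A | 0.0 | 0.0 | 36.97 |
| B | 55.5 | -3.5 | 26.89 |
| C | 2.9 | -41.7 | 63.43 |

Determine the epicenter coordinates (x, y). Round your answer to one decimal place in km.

(34.5, 13.3)

Circle about each station: x² + y² = 36.97²; (x − 55.5)² + (y + 3.5)² = 26.89²; (x − 2.9)² + (y + 41.7)² = 63.43².
Subtracting the A equation from the B and C equations removes the quadratic terms:
111.0 x − 7.0 y = 3736.21
5.8 x − 83.4 y = -909.28
Solving the 2×2 system: x ≈ 34.5, y ≈ 13.3 km.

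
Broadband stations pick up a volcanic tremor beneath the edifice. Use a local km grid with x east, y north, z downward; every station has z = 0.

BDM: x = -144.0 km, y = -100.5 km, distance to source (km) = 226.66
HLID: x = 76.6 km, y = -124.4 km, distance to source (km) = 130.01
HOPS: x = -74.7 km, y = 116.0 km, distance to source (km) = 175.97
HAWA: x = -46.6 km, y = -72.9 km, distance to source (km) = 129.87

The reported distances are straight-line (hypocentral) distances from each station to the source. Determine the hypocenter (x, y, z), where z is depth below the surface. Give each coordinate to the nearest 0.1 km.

x ≈ 56.8 km, y ≈ 1.7 km, depth ≈ 24.7 km

Each station gives a sphere (x−x_i)² + (y−y_i)² + z² = d_i² (stations at z=0).
Subtracting the BDM sphere from HLID and HOPS: z² cancels, leaving linear equations in x and y:
441.2 x − 47.8 y = 24978.83
138.6 x + 433.0 y = 8609.15
Solving: x ≈ 56.800, y ≈ 1.701 km (keep extra digits for the depth step; rounded: 56.8, 1.7).
Then from the BDM sphere: z² = 226.66² − (x + 144.0)² − (y + 100.5)² with x = 56.800, y = 1.701, so z ≈ 24.679 ≈ 24.7 km.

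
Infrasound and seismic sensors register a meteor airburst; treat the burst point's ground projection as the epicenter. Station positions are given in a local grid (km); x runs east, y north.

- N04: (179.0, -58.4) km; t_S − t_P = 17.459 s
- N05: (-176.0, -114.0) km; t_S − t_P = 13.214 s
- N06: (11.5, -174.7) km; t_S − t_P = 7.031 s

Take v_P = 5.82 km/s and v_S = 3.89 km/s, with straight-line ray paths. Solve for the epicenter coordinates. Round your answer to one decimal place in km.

Distance from S−P lag: d = Δt · v_P v_S / (v_P − v_S) = Δt · (5.82·3.89)/(5.82−3.89) ≈ 11.7305·Δt.
So d_N04 = 204.80, d_N05 = 155.01, d_N06 = 82.48 km.
Circle about each station: (x − 179.0)² + (y + 58.4)² = 204.80²; (x + 176.0)² + (y + 114.0)² = 155.01²; (x − 11.5)² + (y + 174.7)² = 82.48².
Subtracting the N04 equation from the N05 and N06 equations removes the quadratic terms:
-710.0 x − 111.2 y = 26435.38
-335.0 x − 232.6 y = 30340.87
Solving the 2×2 system: x ≈ -21.7, y ≈ -99.2 km.
Check against N04 (with the unrounded x, y): √((x − 179.0)²+(y + 58.4)²) = 204.80 ≈ 204.80 km. ✓

(-21.7, -99.2)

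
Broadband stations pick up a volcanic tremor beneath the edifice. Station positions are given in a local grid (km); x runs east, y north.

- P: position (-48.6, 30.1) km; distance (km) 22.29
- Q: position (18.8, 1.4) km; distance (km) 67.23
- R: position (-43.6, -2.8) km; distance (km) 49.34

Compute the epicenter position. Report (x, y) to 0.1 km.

x ≈ -32.2 km, y ≈ 45.2 km

Circle about each station: (x + 48.6)² + (y − 30.1)² = 22.29²; (x − 18.8)² + (y − 1.4)² = 67.23²; (x + 43.6)² + (y + 2.8)² = 49.34².
Subtracting pairs of circle equations eliminates x²+y² and gives linear equations (the radical axes):
134.8 x − 57.4 y = -6935.60
10.0 x − 65.8 y = -3296.76
Solving the 2×2 system: x ≈ -32.2, y ≈ 45.2 km.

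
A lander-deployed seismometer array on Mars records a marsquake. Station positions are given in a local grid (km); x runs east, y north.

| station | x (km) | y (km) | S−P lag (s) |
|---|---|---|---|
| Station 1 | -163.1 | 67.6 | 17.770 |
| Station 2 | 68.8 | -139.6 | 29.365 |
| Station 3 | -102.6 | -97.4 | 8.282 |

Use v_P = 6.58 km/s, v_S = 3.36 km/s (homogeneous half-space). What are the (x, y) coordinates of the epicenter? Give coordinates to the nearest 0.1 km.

Distance from S−P lag: d = Δt · v_P v_S / (v_P − v_S) = Δt · (6.58·3.36)/(6.58−3.36) ≈ 6.8661·Δt.
So d_Station 1 = 122.01, d_Station 2 = 201.62, d_Station 3 = 56.86 km.
Circle about each station: (x + 163.1)² + (y − 67.6)² = 122.01²; (x − 68.8)² + (y + 139.6)² = 201.62²; (x + 102.6)² + (y + 97.4)² = 56.86².
Subtracting the Station 1 equation from the Station 2 and Station 3 equations removes the quadratic terms:
463.8 x − 414.4 y = -32713.95
121.0 x − 330.0 y = 495.53
Solving the 2×2 system: x ≈ -106.9, y ≈ -40.7 km.
Check against Station 1 (with the unrounded x, y): √((x + 163.1)²+(y − 67.6)²) = 122.01 ≈ 122.01 km. ✓

(-106.9, -40.7)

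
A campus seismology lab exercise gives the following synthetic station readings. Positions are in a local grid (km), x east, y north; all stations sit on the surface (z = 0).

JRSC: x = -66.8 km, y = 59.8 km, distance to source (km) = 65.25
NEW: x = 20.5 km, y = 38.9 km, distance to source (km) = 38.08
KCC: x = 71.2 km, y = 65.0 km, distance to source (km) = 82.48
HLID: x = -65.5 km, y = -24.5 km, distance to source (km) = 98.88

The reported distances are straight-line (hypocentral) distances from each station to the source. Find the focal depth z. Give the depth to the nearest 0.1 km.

depth ≈ 23.7 km

Each station gives a sphere (x−x_i)² + (y−y_i)² + z² = d_i² (stations at z=0).
Subtracting the JRSC sphere from NEW and KCC: z² cancels, leaving linear equations in x and y:
174.6 x − 41.8 y = -3297.34
276.0 x + 10.4 y = -1289.23
Solving: x ≈ -6.604, y ≈ 51.298 km (keep extra digits for the depth step; rounded: -6.6, 51.3).
Then from the JRSC sphere: z² = 65.25² − (x + 66.8)² − (y − 59.8)² with x = -6.604, y = 51.298, so z ≈ 23.701 ≈ 23.7 km.
Check against HLID (with the unrounded solution): distance 98.87 ≈ 98.88 km. ✓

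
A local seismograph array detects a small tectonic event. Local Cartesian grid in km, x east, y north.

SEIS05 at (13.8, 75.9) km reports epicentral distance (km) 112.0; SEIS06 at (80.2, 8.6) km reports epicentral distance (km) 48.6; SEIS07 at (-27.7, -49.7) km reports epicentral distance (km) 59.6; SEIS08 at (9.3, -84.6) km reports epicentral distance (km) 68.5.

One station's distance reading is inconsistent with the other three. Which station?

Solve using three stations at a time. Using SEIS05, SEIS06, SEIS08 (subtract circle equations pairwise → linear system) gives (x, y) ≈ (50.5, -29.9).
Distances from that point to each station vs reported:
  SEIS05: calculated 112.0 vs reported 112.0 → residual 0.0 km
  SEIS06: calculated 48.6 vs reported 48.6 → residual 0.0 km
  SEIS07: calculated 80.7 vs reported 59.6 → residual 21.1 km
  SEIS08: calculated 68.5 vs reported 68.5 → residual 0.0 km
SEIS05, SEIS06, SEIS08 are mutually consistent (residuals ≈ 0); SEIS07 is off by 21.1 km.

SEIS07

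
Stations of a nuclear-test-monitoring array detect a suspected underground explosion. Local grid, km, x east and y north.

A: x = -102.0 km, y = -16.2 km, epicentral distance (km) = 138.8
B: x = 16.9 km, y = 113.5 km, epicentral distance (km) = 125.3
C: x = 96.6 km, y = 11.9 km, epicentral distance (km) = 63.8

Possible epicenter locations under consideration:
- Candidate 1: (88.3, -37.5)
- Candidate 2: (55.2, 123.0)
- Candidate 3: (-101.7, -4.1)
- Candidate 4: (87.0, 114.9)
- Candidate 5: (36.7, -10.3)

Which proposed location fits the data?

Candidate 5

For each candidate, compare |candidate − station| to the reported distance:
Candidate 1: residuals A 52.7, B 41.7, C 13.7 → max 52.7 km
Candidate 2: residuals A 71.2, B 85.8, C 54.8 → max 85.8 km
Candidate 3: residuals A 126.7, B 41.7, C 135.1 → max 135.1 km
Candidate 4: residuals A 91.2, B 55.2, C 39.6 → max 91.2 km
Candidate 5: residuals A 0.0, B 0.1, C 0.1 → max 0.1 km
Only Candidate 5 has all residuals ≈ 0.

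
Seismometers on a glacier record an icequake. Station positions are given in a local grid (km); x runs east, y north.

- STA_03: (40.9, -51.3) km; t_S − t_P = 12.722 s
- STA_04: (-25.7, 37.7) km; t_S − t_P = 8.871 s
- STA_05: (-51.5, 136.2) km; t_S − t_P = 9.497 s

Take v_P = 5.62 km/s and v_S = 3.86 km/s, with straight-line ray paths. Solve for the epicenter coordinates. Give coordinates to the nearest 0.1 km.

Distance from S−P lag: d = Δt · v_P v_S / (v_P − v_S) = Δt · (5.62·3.86)/(5.62−3.86) ≈ 12.3257·Δt.
So d_STA_03 = 156.81, d_STA_04 = 109.34, d_STA_05 = 117.06 km.
Circle about each station: (x − 40.9)² + (y + 51.3)² = 156.81²; (x + 25.7)² + (y − 37.7)² = 109.34²; (x + 51.5)² + (y − 136.2)² = 117.06².
Subtracting pairs of circle equations eliminates x²+y² and gives linear equations (the radical axes):
-133.2 x + 178.0 y = 10411.42
-184.8 x + 375.0 y = 27784.52
Solving the 2×2 system: x ≈ 61.1, y ≈ 104.2 km.

(61.1, 104.2)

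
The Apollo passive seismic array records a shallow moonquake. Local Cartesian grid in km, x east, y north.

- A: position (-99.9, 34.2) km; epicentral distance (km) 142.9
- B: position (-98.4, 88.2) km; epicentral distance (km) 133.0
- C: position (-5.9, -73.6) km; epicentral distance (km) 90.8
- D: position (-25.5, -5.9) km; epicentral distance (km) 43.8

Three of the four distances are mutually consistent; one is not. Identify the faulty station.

Solve using three stations at a time. Using B, C, D (subtract circle equations pairwise → linear system) gives (x, y) ≈ (12.7, 15.2).
Distances from that point to each station vs reported:
  A: calculated 114.2 vs reported 142.9 → residual 28.7 km
  B: calculated 133.0 vs reported 133.0 → residual 0.0 km
  C: calculated 90.7 vs reported 90.8 → residual 0.1 km
  D: calculated 43.7 vs reported 43.8 → residual 0.1 km
B, C, D are mutually consistent (residuals ≈ 0); A is off by 28.7 km.

A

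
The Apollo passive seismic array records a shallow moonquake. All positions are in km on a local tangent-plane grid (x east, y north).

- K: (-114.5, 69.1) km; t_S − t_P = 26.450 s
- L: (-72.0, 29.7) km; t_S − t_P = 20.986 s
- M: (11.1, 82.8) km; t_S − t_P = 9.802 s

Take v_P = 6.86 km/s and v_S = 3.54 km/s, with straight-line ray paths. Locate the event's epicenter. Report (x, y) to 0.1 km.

Distance from S−P lag: d = Δt · v_P v_S / (v_P − v_S) = Δt · (6.86·3.54)/(6.86−3.54) ≈ 7.3146·Δt.
So d_K = 193.47, d_L = 153.50, d_M = 71.70 km.
Circle about each station: (x + 114.5)² + (y − 69.1)² = 193.47²; (x + 72.0)² + (y − 29.7)² = 153.50²; (x − 11.1)² + (y − 82.8)² = 71.70².
Subtracting the K equation from the L and M equations removes the quadratic terms:
85.0 x − 78.8 y = 2049.42
251.2 x + 27.4 y = 21383.74
Solving the 2×2 system: x ≈ 78.7, y ≈ 58.9 km.

(78.7, 58.9)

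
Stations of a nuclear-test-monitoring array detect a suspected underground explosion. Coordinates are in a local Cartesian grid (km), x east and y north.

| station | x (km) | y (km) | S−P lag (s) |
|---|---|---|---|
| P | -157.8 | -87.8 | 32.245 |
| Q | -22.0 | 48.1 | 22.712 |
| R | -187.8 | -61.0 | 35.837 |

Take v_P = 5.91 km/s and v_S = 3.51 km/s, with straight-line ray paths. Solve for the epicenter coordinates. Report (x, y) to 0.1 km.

(120.9, -86.5)

Distance from S−P lag: d = Δt · v_P v_S / (v_P − v_S) = Δt · (5.91·3.51)/(5.91−3.51) ≈ 8.6434·Δt.
So d_P = 278.71, d_Q = 196.31, d_R = 309.75 km.
Circle about each station: (x + 157.8)² + (y + 87.8)² = 278.71²; (x + 22.0)² + (y − 48.1)² = 196.31²; (x + 187.8)² + (y + 61.0)² = 309.75².
Subtracting the P equation from the Q and R equations removes the quadratic terms:
271.6 x + 271.8 y = 9329.58
-60.0 x + 53.6 y = -11885.64
Solving the 2×2 system: x ≈ 120.9, y ≈ -86.5 km.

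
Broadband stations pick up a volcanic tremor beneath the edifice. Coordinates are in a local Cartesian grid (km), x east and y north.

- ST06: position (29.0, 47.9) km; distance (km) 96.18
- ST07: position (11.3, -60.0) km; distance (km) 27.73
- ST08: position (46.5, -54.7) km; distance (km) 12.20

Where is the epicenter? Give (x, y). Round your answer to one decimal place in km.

Circle about each station: (x − 29.0)² + (y − 47.9)² = 96.18²; (x − 11.3)² + (y + 60.0)² = 27.73²; (x − 46.5)² + (y + 54.7)² = 12.20².
Subtracting the ST06 equation from the ST07 and ST08 equations removes the quadratic terms:
-35.4 x − 215.8 y = 9073.92
35.0 x − 205.2 y = 11120.68
Solving the 2×2 system: x ≈ 36.3, y ≈ -48.0 km.
Check against ST06 (with the unrounded x, y): √((x − 29.0)²+(y − 47.9)²) = 96.18 ≈ 96.18 km. ✓

(36.3, -48.0)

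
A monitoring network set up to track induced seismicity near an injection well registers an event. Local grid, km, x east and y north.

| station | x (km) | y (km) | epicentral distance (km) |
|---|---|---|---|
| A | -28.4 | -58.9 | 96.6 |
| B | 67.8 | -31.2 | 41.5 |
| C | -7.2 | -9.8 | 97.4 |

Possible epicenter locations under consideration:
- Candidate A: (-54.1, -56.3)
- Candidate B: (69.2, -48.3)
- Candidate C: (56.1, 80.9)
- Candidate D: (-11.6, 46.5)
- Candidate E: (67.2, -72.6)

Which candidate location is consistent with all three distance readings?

For each candidate, compare |candidate − station| to the reported distance:
Candidate A: residuals A 70.8, B 83.0, C 31.4 → max 83.0 km
Candidate B: residuals A 1.6, B 24.3, C 11.8 → max 24.3 km
Candidate C: residuals A 66.8, B 71.2, C 13.2 → max 71.2 km
Candidate D: residuals A 10.1, B 69.6, C 40.9 → max 69.6 km
Candidate E: residuals A 0.0, B 0.1, C 0.0 → max 0.1 km
Only Candidate E has all residuals ≈ 0.

Candidate E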